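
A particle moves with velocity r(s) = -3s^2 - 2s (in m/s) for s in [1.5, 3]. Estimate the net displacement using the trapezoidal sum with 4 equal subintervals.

-30.48046875

Δs = (3 − 1.5)/4 = 0.375.
r(1.5) = -9.75, r(1.875) = -14.296875, r(2.25) = -19.6875, r(2.625) = -25.921875, r(3) = -33.
T_4 = (Δs/2)·[r(s_0) + 2r(s_1) + 2r(s_2) + 2r(s_3) + r(s_4)].
Sum = -30.48046875.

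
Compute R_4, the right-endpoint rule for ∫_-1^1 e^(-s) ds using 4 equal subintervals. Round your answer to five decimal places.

Δs = (1 − (-1))/4 = 0.5.
Right endpoints: -0.5, 0, 0.5, 1.
f(-0.5) ≈ 1.64872, f(0) ≈ 1.00000, f(0.5) ≈ 0.60653, f(1) ≈ 0.36788.
Sum = Δs · [f(-0.5) + f(0) + f(0.5) + f(1)].
Sum ≈ 1.81157.

1.81157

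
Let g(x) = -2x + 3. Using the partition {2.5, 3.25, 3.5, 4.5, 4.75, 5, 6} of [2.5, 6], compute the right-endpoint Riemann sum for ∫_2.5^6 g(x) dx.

-22

Subinterval widths: 0.75, 0.25, 1, 0.25, 0.25, 1.
Right endpoints: 3.25, 3.5, 4.5, 4.75, 5, 6.
g(3.25) = -3.5, g(3.5) = -4, g(4.5) = -6, g(4.75) = -6.5, g(5) = -7, g(6) = -9.
Sum = Σ Δx_i · g(x_i).
Sum = -22.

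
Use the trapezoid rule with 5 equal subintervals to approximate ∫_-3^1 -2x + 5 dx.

Δx = (1 − (-3))/5 = 0.8.
f(-3) = 11, f(-2.2) = 9.4, f(-1.4) = 7.8, f(-0.6) = 6.2, f(0.2) = 4.6, f(1) = 3.
T_5 = (Δx/2)·[f(x_0) + 2f(x_1) + ... + 2f(x_{4}) + f(x_5)].
Sum = 28.

28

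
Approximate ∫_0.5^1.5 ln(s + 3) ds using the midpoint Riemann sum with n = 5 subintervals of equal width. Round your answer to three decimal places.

Δs = (1.5 − 0.5)/5 = 0.2.
Midpoints: 0.6, 0.8, 1, 1.2, 1.4.
f(0.6) ≈ 1.281, f(0.8) ≈ 1.335, f(1) ≈ 1.386, f(1.2) ≈ 1.435, f(1.4) ≈ 1.482.
Sum = Δs · [f(0.6) + f(0.8) + f(1) + f(1.2) + f(1.4)].
Sum ≈ 1.384.

1.384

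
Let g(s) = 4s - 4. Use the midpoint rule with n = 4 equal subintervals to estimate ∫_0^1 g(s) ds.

-2

Δs = (1 − 0)/4 = 0.25.
Midpoints: 0.125, 0.375, 0.625, 0.875.
g(0.125) = -3.5, g(0.375) = -2.5, g(0.625) = -1.5, g(0.875) = -0.5.
Sum = Δs · [g(0.125) + g(0.375) + g(0.625) + g(0.875)].
Sum = -2.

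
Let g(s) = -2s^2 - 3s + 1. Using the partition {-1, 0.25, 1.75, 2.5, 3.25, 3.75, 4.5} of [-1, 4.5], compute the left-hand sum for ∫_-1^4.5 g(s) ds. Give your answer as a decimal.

Subinterval widths: 1.25, 1.5, 0.75, 0.75, 0.5, 0.75.
Left endpoints: -1, 0.25, 1.75, 2.5, 3.25, 3.75.
g(-1) = 2, g(0.25) = 0.125, g(1.75) = -10.375, g(2.5) = -19, g(3.25) = -29.875, g(3.75) = -38.375.
Sum = Σ Δs_i · g(s_i).
Sum = -63.0625.

-63.0625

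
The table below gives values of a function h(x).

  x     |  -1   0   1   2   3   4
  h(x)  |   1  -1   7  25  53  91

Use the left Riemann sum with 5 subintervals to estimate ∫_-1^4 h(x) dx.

Δx = 1.
Sum = 1·[1 + (-1) + 7 + 25 + 53] = 85.

85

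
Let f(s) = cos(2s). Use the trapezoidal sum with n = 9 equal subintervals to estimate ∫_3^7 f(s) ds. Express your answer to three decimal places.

0.593

Δs = (7 − 3)/9 = 4/9.
f(3) ≈ 0.960, f(31/9) ≈ 0.822, f(35/9) ≈ 0.076, f(13/3) ≈ -0.726, f(43/9) ≈ -0.991, f(47/9) ≈ -0.524, f(17/3) ≈ 0.331, f(55/9) ≈ 0.941, f(59/9) ≈ 0.855, f(7) ≈ 0.137.
T_9 = (Δs/2)·[f(s_0) + 2f(s_1) + ... + 2f(s_{8}) + f(s_9)].
Sum ≈ 0.593.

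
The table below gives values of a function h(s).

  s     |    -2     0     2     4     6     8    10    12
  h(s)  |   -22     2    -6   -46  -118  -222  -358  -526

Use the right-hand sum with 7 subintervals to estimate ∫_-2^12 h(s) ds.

-2548

Δs = 2.
Sum = 2·[2 + (-6) + (-46) + (-118) + (-222) + (-358) + (-526)] = -2548.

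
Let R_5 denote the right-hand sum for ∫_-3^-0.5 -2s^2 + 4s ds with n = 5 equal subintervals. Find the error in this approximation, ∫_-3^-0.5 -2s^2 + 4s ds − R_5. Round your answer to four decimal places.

Exact integral: ∫_-3^-0.5 f(s) ds ≈ -35.416667.
R_5 = -28.75.
Error ≈ -35.416667 − (-28.75) ≈ -6.6667.

-6.6667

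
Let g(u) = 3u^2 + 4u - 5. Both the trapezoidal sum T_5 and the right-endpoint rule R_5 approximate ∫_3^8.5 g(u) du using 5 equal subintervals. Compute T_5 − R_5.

-116.4625

T_5 = 689.4525.
R_5 = 805.915.
T_5 − R_5 = -116.4625.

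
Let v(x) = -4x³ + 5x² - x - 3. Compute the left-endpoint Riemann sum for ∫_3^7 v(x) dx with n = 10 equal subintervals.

-1617.6

Δx = (7 − 3)/10 = 0.4.
Left endpoints: 3, 3.4, 3.8, 4.2, 4.6, 5, 5.4, 5.8, 6.2, 6.6.
v(3) = -69, v(3.4) = -105.816, v(3.8) = -154.088, v(4.2) = -215.352, v(4.6) = -291.144, v(5) = -383, v(5.4) = -492.456, v(5.8) = -621.048, v(6.2) = -770.312, v(6.6) = -941.784.
Sum = Δx · [v(3) + v(3.4) + v(3.8) + ...].
Sum = -1617.6.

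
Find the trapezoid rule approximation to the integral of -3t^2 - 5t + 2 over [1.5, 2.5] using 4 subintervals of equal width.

Δt = (2.5 − 1.5)/4 = 0.25.
f(1.5) = -12.25, f(1.75) = -15.9375, f(2) = -20, f(2.25) = -24.4375, f(2.5) = -29.25.
T_4 = (Δt/2)·[f(t_0) + 2f(t_1) + 2f(t_2) + 2f(t_3) + f(t_4)].
Sum = -20.28125.

-20.28125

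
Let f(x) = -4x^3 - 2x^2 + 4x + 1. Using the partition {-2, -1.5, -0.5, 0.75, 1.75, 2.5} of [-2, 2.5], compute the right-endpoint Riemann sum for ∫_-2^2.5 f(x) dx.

-65.078125

Subinterval widths: 0.5, 1, 1.25, 1, 0.75.
Right endpoints: -1.5, -0.5, 0.75, 1.75, 2.5.
f(-1.5) = 4, f(-0.5) = -1, f(0.75) = 1.1875, f(1.75) = -19.5625, f(2.5) = -64.
Sum = Σ Δx_i · f(x_i).
Sum = -65.078125.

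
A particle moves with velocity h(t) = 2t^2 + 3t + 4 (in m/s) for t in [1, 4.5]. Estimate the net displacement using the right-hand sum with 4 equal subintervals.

125.2890625

Δt = (4.5 − 1)/4 = 0.875.
Right endpoints: 1.875, 2.75, 3.625, 4.5.
h(1.875) = 16.65625, h(2.75) = 27.375, h(3.625) = 41.15625, h(4.5) = 58.
Sum = Δt · [h(1.875) + h(2.75) + h(3.625) + h(4.5)].
Sum = 125.2890625.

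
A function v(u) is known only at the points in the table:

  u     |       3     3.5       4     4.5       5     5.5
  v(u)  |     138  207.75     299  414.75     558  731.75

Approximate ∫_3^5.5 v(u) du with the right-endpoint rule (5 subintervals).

1105.625

Δu = 0.5.
Sum = 0.5·[207.75 + 299 + 414.75 + 558 + 731.75] = 1105.625.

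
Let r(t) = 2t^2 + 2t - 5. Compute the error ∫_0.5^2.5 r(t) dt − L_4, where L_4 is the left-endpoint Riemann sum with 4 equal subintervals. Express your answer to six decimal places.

Exact integral: ∫_0.5^2.5 r(t) dt ≈ 6.33333333.
L_4 = 2.5.
Error ≈ 6.33333333 − 2.5 ≈ 3.833333.

3.833333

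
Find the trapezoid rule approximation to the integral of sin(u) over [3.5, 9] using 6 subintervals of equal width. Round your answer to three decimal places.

Δu = (9 − 3.5)/6 = 11/12.
f(3.5) ≈ -0.351, f(53/12) ≈ -0.957, f(16/3) ≈ -0.813, f(6.25) ≈ -0.033, f(43/6) ≈ 0.773, f(97/12) ≈ 0.974, f(9) ≈ 0.412.
T_6 = (Δu/2)·[f(u_0) + 2f(u_1) + ... + 2f(u_{5}) + f(u_6)].
Sum ≈ -0.024.

-0.024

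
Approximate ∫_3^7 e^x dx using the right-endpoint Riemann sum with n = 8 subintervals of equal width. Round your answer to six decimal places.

1368.019705

Δx = (7 − 3)/8 = 0.5.
Right endpoints: 3.5, 4, 4.5, 5, 5.5, 6, 6.5, 7.
f(3.5) ≈ 33.115452, f(4) ≈ 54.598150, f(4.5) ≈ 90.017131, f(5) ≈ 148.413159, f(5.5) ≈ 244.691932, f(6) ≈ 403.428793, f(6.5) ≈ 665.141633, f(7) ≈ 1096.633158.
Sum = Δx · [f(3.5) + f(4) + f(4.5) + ...].
Sum ≈ 1368.019705.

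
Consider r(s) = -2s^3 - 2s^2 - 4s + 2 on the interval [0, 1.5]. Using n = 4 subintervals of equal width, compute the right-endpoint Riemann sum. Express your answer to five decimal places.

-9.74414

Δs = (1.5 − 0)/4 = 0.375.
Right endpoints: 0.375, 0.75, 1.125, 1.5.
r(0.375) = 0.11328125, r(0.75) = -2.96875, r(1.125) = -7.87890625, r(1.5) = -15.25.
Sum = Δs · [r(0.375) + r(0.75) + r(1.125) + r(1.5)].
Sum ≈ -9.74414.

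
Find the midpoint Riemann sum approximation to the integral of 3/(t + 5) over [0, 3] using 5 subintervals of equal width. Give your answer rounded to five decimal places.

Δt = (3 − 0)/5 = 0.6.
Midpoints: 0.3, 0.9, 1.5, 2.1, 2.7.
f(0.3) = 30/53, f(0.9) = 30/59, f(1.5) = 6/13, f(2.1) = 30/71, f(2.7) = 30/77.
Sum = Δt · [f(0.3) + f(0.9) + f(1.5) + f(2.1) + f(2.7)].
Sum ≈ 1.40892.

1.40892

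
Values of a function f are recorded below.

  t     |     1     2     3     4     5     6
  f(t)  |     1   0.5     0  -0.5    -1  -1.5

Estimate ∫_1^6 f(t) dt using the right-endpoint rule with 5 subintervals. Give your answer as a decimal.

-2.5

Δt = 1.
Sum = 1·[0.5 + 0 + (-0.5) + (-1) + (-1.5)] = -2.5.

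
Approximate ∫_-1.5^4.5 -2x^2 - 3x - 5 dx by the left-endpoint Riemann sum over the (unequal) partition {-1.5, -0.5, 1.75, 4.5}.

Subinterval widths: 1, 2.25, 2.75.
Left endpoints: -1.5, -0.5, 1.75.
f(-1.5) = -5, f(-0.5) = -4, f(1.75) = -16.375.
Sum = Σ Δx_i · f(x_i).
Sum = -59.03125.

-59.03125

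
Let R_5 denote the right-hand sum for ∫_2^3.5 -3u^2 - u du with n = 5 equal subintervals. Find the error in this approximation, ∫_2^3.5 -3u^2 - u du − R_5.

Exact integral: ∫_2^3.5 f(u) du = -39.
R_5 = -43.005.
Error = -39 − (-43.005) = 4.005.

4.005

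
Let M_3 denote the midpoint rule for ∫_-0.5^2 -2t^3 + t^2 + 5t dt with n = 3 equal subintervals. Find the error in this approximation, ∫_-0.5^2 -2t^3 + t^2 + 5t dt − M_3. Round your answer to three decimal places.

Exact integral: ∫_-0.5^2 f(t) dt ≈ 4.11458.
M_3 ≈ 4.62095.
Error ≈ 4.11458 − 4.62095 ≈ -0.506.

-0.506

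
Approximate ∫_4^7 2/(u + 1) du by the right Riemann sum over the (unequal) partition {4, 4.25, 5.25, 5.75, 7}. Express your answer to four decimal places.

0.8759

Subinterval widths: 0.25, 1, 0.5, 1.25.
Right endpoints: 4.25, 5.25, 5.75, 7.
f(4.25) = 8/21, f(5.25) = 0.32, f(5.75) = 8/27, f(7) = 0.25.
Sum = Σ Δu_i · f(u_i).
Sum ≈ 0.8759.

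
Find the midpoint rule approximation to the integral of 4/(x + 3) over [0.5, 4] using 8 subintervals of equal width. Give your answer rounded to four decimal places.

Δx = (4 − 0.5)/8 = 0.4375.
Midpoints: 0.71875, 1.15625, 1.59375, 2.03125, 2.46875, 2.90625, 3.34375, 3.78125.
f(0.71875) = 128/119, f(1.15625) = 128/133, f(1.59375) = 128/147, f(2.03125) = 128/161, f(2.46875) = 128/175, f(2.90625) = 128/189, f(3.34375) = 128/203, f(3.78125) = 128/217.
Sum = Δx · [f(0.71875) + f(1.15625) + f(1.59375) + ...].
Sum ≈ 2.7706.

2.7706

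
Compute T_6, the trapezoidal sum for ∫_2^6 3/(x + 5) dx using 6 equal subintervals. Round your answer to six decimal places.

Δx = (6 − 2)/6 = 2/3.
f(2) = 3/7, f(8/3) = 9/23, f(10/3) = 0.36, f(4) = 1/3, f(14/3) = 9/29, f(16/3) = 9/31, f(6) = 3/11.
T_6 = (Δx/2)·[f(x_0) + 2f(x_1) + ... + 2f(x_{5}) + f(x_6)].
Sum ≈ 1.357303.

1.357303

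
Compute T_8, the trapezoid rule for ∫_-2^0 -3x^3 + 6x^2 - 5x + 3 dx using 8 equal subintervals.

Δx = (0 − (-2))/8 = 0.25.
f(-2) = 61, f(-1.75) = 46.203125, f(-1.5) = 34.125, f(-1.25) = 24.484375, f(-1) = 17, f(-0.75) = 11.390625, f(-0.5) = 7.375, f(-0.25) = 4.671875, f(0) = 3.
T_8 = (Δx/2)·[f(x_0) + 2f(x_1) + ... + 2f(x_{7}) + f(x_8)].
Sum = 44.3125.

44.3125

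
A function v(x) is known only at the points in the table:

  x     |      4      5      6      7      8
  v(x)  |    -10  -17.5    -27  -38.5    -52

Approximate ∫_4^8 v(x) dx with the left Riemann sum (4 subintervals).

-93

Δx = 1.
Sum = 1·[(-10) + (-17.5) + (-27) + (-38.5)] = -93.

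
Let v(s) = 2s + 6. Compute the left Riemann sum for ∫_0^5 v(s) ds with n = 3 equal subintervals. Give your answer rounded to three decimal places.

Δs = (5 − 0)/3 = 5/3.
Left endpoints: 0, 5/3, 10/3.
v(0) = 6, v(5/3) = 28/3, v(10/3) = 38/3.
Sum = Δs · [v(0) + v(5/3) + v(10/3)].
Sum ≈ 46.667.

46.667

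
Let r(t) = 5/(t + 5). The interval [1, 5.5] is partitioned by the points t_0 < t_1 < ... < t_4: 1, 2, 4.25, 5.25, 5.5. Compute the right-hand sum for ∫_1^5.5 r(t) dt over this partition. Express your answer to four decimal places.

Subinterval widths: 1, 2.25, 1, 0.25.
Right endpoints: 2, 4.25, 5.25, 5.5.
r(2) = 5/7, r(4.25) = 20/37, r(5.25) = 20/41, r(5.5) = 10/21.
Sum = Σ Δt_i · r(t_i).
Sum ≈ 2.5374.

2.5374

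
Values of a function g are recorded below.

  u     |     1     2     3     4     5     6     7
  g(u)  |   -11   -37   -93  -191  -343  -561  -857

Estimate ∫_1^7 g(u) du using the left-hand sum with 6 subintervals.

-1236

Δu = 1.
Sum = 1·[(-11) + (-37) + (-93) + (-191) + (-343) + (-561)] = -1236.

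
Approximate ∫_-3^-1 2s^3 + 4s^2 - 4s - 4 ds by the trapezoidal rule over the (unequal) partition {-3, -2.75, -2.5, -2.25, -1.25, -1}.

Subinterval widths: 0.25, 0.25, 0.25, 1, 0.25.
f(-3) = -10, f(-2.75) = -4.34375, f(-2.5) = -0.25, f(-2.25) = 2.46875, f(-1.25) = 3.34375, f(-1) = 2.
On each subinterval the trapezoid contributes (Δs_i/2)·[f(s_{i-1}) + f(s_i)].
Sum = 1.484375.

1.484375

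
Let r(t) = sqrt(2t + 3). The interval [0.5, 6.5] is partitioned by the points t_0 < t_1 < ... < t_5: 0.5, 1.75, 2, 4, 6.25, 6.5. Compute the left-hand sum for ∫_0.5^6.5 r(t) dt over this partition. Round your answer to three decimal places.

16.876

Subinterval widths: 1.25, 0.25, 2, 2.25, 0.25.
Left endpoints: 0.5, 1.75, 2, 4, 6.25.
r(0.5) ≈ 2.000, r(1.75) ≈ 2.550, r(2) ≈ 2.646, r(4) ≈ 3.317, r(6.25) ≈ 3.937.
Sum = Σ Δt_i · r(t_i).
Sum ≈ 16.876.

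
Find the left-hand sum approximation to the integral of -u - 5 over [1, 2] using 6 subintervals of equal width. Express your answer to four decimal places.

Δu = (2 − 1)/6 = 1/6.
Left endpoints: 1, 7/6, 4/3, 1.5, 5/3, 11/6.
f(1) = -6, f(7/6) = -37/6, f(4/3) = -19/3, f(1.5) = -6.5, f(5/3) = -20/3, f(11/6) = -41/6.
Sum = Δu · [f(1) + f(7/6) + f(4/3) + ...].
Sum ≈ -6.4167.

-6.4167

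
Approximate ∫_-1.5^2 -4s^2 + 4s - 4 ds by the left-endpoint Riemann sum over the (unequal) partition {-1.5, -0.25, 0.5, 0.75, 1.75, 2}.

-34

Subinterval widths: 1.25, 0.75, 0.25, 1, 0.25.
Left endpoints: -1.5, -0.25, 0.5, 0.75, 1.75.
f(-1.5) = -19, f(-0.25) = -5.25, f(0.5) = -3, f(0.75) = -3.25, f(1.75) = -9.25.
Sum = Σ Δs_i · f(s_i).
Sum = -34.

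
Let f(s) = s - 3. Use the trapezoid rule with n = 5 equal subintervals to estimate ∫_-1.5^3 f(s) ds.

Δs = (3 − (-1.5))/5 = 0.9.
f(-1.5) = -4.5, f(-0.6) = -3.6, f(0.3) = -2.7, f(1.2) = -1.8, f(2.1) = -0.9, f(3) = 0.
T_5 = (Δs/2)·[f(s_0) + 2f(s_1) + ... + 2f(s_{4}) + f(s_5)].
Sum = -10.125.

-10.125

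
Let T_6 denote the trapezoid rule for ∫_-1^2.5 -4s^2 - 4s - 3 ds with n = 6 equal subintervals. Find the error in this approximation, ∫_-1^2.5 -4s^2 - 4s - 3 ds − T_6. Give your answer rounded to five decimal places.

Exact integral: ∫_-1^2.5 f(s) ds ≈ -43.1666667.
T_6 ≈ -43.9606481.
Error ≈ -43.1666667 − (-43.9606481) ≈ 0.79398.

0.79398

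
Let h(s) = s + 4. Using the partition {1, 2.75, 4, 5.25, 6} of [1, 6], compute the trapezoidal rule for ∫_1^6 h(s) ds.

37.5

Subinterval widths: 1.75, 1.25, 1.25, 0.75.
h(1) = 5, h(2.75) = 6.75, h(4) = 8, h(5.25) = 9.25, h(6) = 10.
On each subinterval the trapezoid contributes (Δs_i/2)·[h(s_{i-1}) + h(s_i)].
Sum = 37.5.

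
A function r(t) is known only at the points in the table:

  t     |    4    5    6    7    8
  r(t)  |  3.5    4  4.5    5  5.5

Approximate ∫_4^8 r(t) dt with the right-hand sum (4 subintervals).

19

Δt = 1.
Sum = 1·[4 + 4.5 + 5 + 5.5] = 19.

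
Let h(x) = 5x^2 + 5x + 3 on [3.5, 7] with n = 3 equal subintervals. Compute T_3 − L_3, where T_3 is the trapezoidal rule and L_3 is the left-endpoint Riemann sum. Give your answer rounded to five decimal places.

T_3 ≈ 606.5532407.
L_3 ≈ 489.1574074.
T_3 − L_3 ≈ 117.39583.

117.39583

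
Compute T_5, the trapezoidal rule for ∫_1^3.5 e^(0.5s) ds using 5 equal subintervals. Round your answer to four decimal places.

Δs = (3.5 − 1)/5 = 0.5.
f(1) ≈ 1.6487, f(1.5) ≈ 2.1170, f(2) ≈ 2.7183, f(2.5) ≈ 3.4903, f(3) ≈ 4.4817, f(3.5) ≈ 5.7546.
T_5 = (Δs/2)·[f(s_0) + 2f(s_1) + ... + 2f(s_{4}) + f(s_5)].
Sum ≈ 8.2545.

8.2545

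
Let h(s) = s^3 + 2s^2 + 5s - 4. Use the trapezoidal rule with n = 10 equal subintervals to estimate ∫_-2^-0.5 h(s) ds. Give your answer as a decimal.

Δs = (-0.5 − (-2))/10 = 0.15.
h(-2) = -14, h(-1.85) = -12.736625, h(-1.7) = -11.633, h(-1.55) = -10.668875, h(-1.4) = -9.824, h(-1.25) = -9.078125, h(-1.1) = -8.411, h(-0.95) = -7.802375, h(-0.8) = -7.232, h(-0.65) = -6.679625, h(-0.5) = -6.125.
T_10 = (Δs/2)·[h(s_0) + 2h(s_1) + ... + 2h(s_{9}) + h(s_10)].
Sum = -14.11921875.

-14.11921875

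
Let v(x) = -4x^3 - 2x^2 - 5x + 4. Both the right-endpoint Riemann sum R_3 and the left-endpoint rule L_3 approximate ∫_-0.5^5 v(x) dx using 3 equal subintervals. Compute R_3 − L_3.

R_3 ≈ -1366.9537037.
L_3 ≈ -308.2037037.
R_3 − L_3 = -1058.75.

-1058.75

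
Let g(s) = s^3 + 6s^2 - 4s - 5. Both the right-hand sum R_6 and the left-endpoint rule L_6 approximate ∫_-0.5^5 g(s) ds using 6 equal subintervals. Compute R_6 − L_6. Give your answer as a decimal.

230.65625

R_6 ≈ 454.63325.
L_6 ≈ 223.97700.
R_6 − L_6 = 230.65625.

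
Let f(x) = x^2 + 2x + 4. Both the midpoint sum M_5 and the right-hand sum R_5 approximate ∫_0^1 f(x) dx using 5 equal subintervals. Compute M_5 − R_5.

-0.31

M_5 = 5.33.
R_5 = 5.64.
M_5 − R_5 = -0.31.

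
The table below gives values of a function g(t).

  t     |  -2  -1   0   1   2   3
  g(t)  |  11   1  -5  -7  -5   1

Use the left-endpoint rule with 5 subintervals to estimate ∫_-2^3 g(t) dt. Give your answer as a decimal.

-5

Δt = 1.
Sum = 1·[11 + 1 + (-5) + (-7) + (-5)] = -5.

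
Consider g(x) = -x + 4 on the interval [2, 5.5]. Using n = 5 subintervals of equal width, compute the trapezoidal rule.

Δx = (5.5 − 2)/5 = 0.7.
g(2) = 2, g(2.7) = 1.3, g(3.4) = 0.6, g(4.1) = -0.1, g(4.8) = -0.8, g(5.5) = -1.5.
T_5 = (Δx/2)·[g(x_0) + 2g(x_1) + ... + 2g(x_{4}) + g(x_5)].
Sum = 0.875.

0.875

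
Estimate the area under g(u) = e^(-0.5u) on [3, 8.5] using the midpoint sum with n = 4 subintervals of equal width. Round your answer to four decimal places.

Δu = (8.5 − 3)/4 = 1.375.
Midpoints: 3.6875, 5.0625, 6.4375, 7.8125.
g(3.6875) ≈ 0.1582, g(5.0625) ≈ 0.0796, g(6.4375) ≈ 0.0400, g(7.8125) ≈ 0.0201.
Sum = Δu · [g(3.6875) + g(5.0625) + g(6.4375) + g(7.8125)].
Sum ≈ 0.4096.

0.4096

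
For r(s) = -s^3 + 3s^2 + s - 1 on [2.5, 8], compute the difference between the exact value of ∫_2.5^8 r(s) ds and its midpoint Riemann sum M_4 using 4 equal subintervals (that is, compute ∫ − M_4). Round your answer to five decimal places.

-11.04834

Exact integral: ∫_2.5^8 r(s) ds = -494.484375.
M_4 ≈ -483.4360352.
Error ≈ -494.484375 − (-483.4360352) ≈ -11.04834.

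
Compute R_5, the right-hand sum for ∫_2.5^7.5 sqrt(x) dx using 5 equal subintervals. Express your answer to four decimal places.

11.6255

Δx = (7.5 − 2.5)/5 = 1.
Right endpoints: 3.5, 4.5, 5.5, 6.5, 7.5.
f(3.5) ≈ 1.8708, f(4.5) ≈ 2.1213, f(5.5) ≈ 2.3452, f(6.5) ≈ 2.5495, f(7.5) ≈ 2.7386.
Sum = Δx · [f(3.5) + f(4.5) + f(5.5) + f(6.5) + f(7.5)].
Sum ≈ 11.6255.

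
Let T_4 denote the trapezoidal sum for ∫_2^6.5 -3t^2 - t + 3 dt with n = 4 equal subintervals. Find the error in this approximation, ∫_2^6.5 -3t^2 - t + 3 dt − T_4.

2.84765625

Exact integral: ∫_2^6.5 f(t) dt = -272.25.
T_4 = -275.09765625.
Error = -272.25 − (-275.09765625) = 2.84765625.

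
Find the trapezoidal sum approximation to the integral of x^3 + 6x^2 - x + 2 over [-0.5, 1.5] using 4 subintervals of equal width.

Δx = (1.5 − (-0.5))/4 = 0.5.
f(-0.5) = 3.875, f(0) = 2, f(0.5) = 3.125, f(1) = 8, f(1.5) = 17.375.
T_4 = (Δx/2)·[f(x_0) + 2f(x_1) + 2f(x_2) + 2f(x_3) + f(x_4)].
Sum = 11.875.

11.875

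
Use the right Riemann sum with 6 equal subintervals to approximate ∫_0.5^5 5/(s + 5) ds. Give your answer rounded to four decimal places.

Δs = (5 − 0.5)/6 = 0.75.
Right endpoints: 1.25, 2, 2.75, 3.5, 4.25, 5.
f(1.25) = 0.8, f(2) = 5/7, f(2.75) = 20/31, f(3.5) = 10/17, f(4.25) = 20/37, f(5) = 0.5.
Sum = Δs · [f(1.25) + f(2) + f(2.75) + ...].
Sum ≈ 2.8412.

2.8412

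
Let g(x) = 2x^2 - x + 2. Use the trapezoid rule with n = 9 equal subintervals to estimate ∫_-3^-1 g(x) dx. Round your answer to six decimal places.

25.366255

Δx = (-1 − (-3))/9 = 2/9.
g(-3) = 23, g(-25/9) = 1637/81, g(-23/9) = 1427/81, g(-7/3) = 137/9, g(-19/9) = 1055/81, g(-17/9) = 893/81, g(-5/3) = 83/9, g(-13/9) = 617/81, g(-11/9) = 503/81, g(-1) = 5.
T_9 = (Δx/2)·[g(x_0) + 2g(x_1) + ... + 2g(x_{8}) + g(x_9)].
Sum ≈ 25.366255.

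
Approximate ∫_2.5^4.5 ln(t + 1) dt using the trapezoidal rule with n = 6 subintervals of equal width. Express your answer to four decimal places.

2.9905

Δt = (4.5 − 2.5)/6 = 1/3.
f(2.5) ≈ 1.2528, f(17/6) ≈ 1.3437, f(19/6) ≈ 1.4271, f(3.5) ≈ 1.5041, f(23/6) ≈ 1.5755, f(25/6) ≈ 1.6422, f(4.5) ≈ 1.7047.
T_6 = (Δt/2)·[f(t_0) + 2f(t_1) + ... + 2f(t_{5}) + f(t_6)].
Sum ≈ 2.9905.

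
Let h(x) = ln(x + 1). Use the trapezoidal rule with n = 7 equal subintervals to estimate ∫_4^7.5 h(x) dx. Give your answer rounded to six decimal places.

6.641658

Δx = (7.5 − 4)/7 = 0.5.
h(4) ≈ 1.609438, h(4.5) ≈ 1.704748, h(5) ≈ 1.791759, h(5.5) ≈ 1.871802, h(6) ≈ 1.945910, h(6.5) ≈ 2.014903, h(7) ≈ 2.079442, h(7.5) ≈ 2.140066.
T_7 = (Δx/2)·[h(x_0) + 2h(x_1) + ... + 2h(x_{6}) + h(x_7)].
Sum ≈ 6.641658.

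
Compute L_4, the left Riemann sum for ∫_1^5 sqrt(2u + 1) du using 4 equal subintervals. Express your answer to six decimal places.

Δu = (5 − 1)/4 = 1.
Left endpoints: 1, 2, 3, 4.
f(1) ≈ 1.732051, f(2) ≈ 2.236068, f(3) ≈ 2.645751, f(4) ≈ 3.000000.
Sum = Δu · [f(1) + f(2) + f(3) + f(4)].
Sum ≈ 9.613870.

9.613870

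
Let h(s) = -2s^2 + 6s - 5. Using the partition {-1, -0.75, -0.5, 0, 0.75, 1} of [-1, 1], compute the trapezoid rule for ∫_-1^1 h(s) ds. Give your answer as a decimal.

Subinterval widths: 0.25, 0.25, 0.5, 0.75, 0.25.
h(-1) = -13, h(-0.75) = -10.625, h(-0.5) = -8.5, h(0) = -5, h(0.75) = -1.625, h(1) = -1.
On each subinterval the trapezoid contributes (Δs_i/2)·[h(s_{i-1}) + h(s_i)].
Sum = -11.53125.

-11.53125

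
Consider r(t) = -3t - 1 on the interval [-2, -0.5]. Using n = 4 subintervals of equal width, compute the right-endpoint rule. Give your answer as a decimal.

3.28125

Δt = (-0.5 − (-2))/4 = 0.375.
Right endpoints: -1.625, -1.25, -0.875, -0.5.
r(-1.625) = 3.875, r(-1.25) = 2.75, r(-0.875) = 1.625, r(-0.5) = 0.5.
Sum = Δt · [r(-1.625) + r(-1.25) + r(-0.875) + r(-0.5)].
Sum = 3.28125.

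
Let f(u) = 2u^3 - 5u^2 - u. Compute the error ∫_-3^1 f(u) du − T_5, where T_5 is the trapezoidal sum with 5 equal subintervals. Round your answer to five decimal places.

4.69333

Exact integral: ∫_-3^1 f(u) du ≈ -82.6666667.
T_5 = -87.36.
Error ≈ -82.6666667 − (-87.36) ≈ 4.69333.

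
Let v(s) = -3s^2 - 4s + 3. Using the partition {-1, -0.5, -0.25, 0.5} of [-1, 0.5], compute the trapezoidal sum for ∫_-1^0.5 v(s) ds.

Subinterval widths: 0.5, 0.25, 0.75.
v(-1) = 4, v(-0.5) = 4.25, v(-0.25) = 3.8125, v(0.5) = 0.25.
On each subinterval the trapezoid contributes (Δs_i/2)·[v(s_{i-1}) + v(s_i)].
Sum = 4.59375.

4.59375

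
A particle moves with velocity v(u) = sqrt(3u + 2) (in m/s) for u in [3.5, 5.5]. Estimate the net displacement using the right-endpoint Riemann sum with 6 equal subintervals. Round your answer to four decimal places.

7.9885

Δu = (5.5 − 3.5)/6 = 1/3.
Right endpoints: 23/6, 25/6, 4.5, 29/6, 31/6, 5.5.
v(23/6) ≈ 3.6742, v(25/6) ≈ 3.8079, v(4.5) ≈ 3.9370, v(29/6) ≈ 4.0620, v(31/6) ≈ 4.1833, v(5.5) ≈ 4.3012.
Sum = Δu · [v(23/6) + v(25/6) + v(4.5) + ...].
Sum ≈ 7.9885.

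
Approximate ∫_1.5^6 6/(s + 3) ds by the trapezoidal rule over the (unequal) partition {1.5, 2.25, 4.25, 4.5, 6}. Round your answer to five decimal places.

Subinterval widths: 0.75, 2, 0.25, 1.5.
f(1.5) = 4/3, f(2.25) = 8/7, f(4.25) = 24/29, f(4.5) = 0.8, f(6) = 2/3.
On each subinterval the trapezoid contributes (Δs_i/2)·[f(s_{i-1}) + f(s_i)].
Sum ≈ 4.20246.

4.20246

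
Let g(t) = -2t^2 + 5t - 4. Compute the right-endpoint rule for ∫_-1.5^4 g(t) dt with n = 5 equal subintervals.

-34.76

Δt = (4 − (-1.5))/5 = 1.1.
Right endpoints: -0.4, 0.7, 1.8, 2.9, 4.
g(-0.4) = -6.32, g(0.7) = -1.48, g(1.8) = -1.48, g(2.9) = -6.32, g(4) = -16.
Sum = Δt · [g(-0.4) + g(0.7) + g(1.8) + g(2.9) + g(4)].
Sum = -34.76.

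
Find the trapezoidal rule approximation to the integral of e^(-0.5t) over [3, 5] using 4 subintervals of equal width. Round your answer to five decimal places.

Δt = (5 − 3)/4 = 0.5.
f(3) ≈ 0.22313, f(3.5) ≈ 0.17377, f(4) ≈ 0.13534, f(4.5) ≈ 0.10540, f(5) ≈ 0.08208.
T_4 = (Δt/2)·[f(t_0) + 2f(t_1) + 2f(t_2) + 2f(t_3) + f(t_4)].
Sum ≈ 0.28356.

0.28356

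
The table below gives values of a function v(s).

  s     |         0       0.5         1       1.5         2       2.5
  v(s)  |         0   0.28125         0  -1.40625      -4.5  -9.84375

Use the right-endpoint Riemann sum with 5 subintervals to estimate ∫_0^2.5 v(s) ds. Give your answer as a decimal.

-7.734375

Δs = 0.5.
Sum = 0.5·[0.28125 + 0 + (-1.40625) + (-4.5) + (-9.84375)] = -7.734375.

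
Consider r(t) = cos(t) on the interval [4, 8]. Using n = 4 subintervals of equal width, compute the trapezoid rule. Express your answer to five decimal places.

1.59816

Δt = (8 − 4)/4 = 1.
r(4) ≈ -0.65364, r(5) ≈ 0.28366, r(6) ≈ 0.96017, r(7) ≈ 0.75390, r(8) ≈ -0.14550.
T_4 = (Δt/2)·[r(t_0) + 2r(t_1) + 2r(t_2) + 2r(t_3) + r(t_4)].
Sum ≈ 1.59816.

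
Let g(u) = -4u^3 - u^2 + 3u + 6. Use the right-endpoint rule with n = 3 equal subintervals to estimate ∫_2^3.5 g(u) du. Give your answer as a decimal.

-162.25

Δu = (3.5 − 2)/3 = 0.5.
Right endpoints: 2.5, 3, 3.5.
g(2.5) = -55.25, g(3) = -102, g(3.5) = -167.25.
Sum = Δu · [g(2.5) + g(3) + g(3.5)].
Sum = -162.25.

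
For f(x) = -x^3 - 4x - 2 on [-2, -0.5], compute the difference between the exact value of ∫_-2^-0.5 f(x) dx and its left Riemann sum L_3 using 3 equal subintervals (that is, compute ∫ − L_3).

Exact integral: ∫_-2^-0.5 f(x) dx = 8.484375.
L_3 = 12.1875.
Error = 8.484375 − 12.1875 = -3.703125.

-3.703125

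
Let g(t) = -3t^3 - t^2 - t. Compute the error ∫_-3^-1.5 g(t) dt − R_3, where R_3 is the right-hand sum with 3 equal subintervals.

Exact integral: ∫_-3^-1.5 g(t) dt = 52.453125.
R_3 = 37.25.
Error = 52.453125 − 37.25 = 15.203125.

15.203125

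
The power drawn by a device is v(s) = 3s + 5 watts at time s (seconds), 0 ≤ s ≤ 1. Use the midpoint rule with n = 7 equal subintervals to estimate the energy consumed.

6.5

Δs = (1 − 0)/7 = 1/7.
Midpoints: 1/14, 3/14, 5/14, 0.5, 9/14, 11/14, 13/14.
v(1/14) = 73/14, v(3/14) = 79/14, v(5/14) = 85/14, v(0.5) = 6.5, v(9/14) = 97/14, v(11/14) = 103/14, v(13/14) = 109/14.
Sum = Δs · [v(1/14) + v(3/14) + v(5/14) + ...].
Sum = 6.5.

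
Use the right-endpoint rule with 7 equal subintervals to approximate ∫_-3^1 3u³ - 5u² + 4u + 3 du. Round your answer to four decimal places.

-73.7143

Δu = (1 − (-3))/7 = 4/7.
Right endpoints: -17/7, -13/7, -9/7, -5/7, -1/7, 3/7, 1.
f(-17/7) = -27157/343, f(-13/7) = -14025/343, f(-9/7) = -5757/343, f(-5/7) = -1201/343, f(-1/7) = 795/343, f(3/7) = 1383/343, f(1) = 5.
Sum = Δu · [f(-17/7) + f(-13/7) + f(-9/7) + ...].
Sum ≈ -73.7143.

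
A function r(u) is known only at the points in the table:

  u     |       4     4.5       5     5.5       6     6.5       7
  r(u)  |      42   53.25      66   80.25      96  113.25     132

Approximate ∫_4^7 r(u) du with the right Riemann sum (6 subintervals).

270.375

Δu = 0.5.
Sum = 0.5·[53.25 + 66 + 80.25 + 96 + 113.25 + 132] = 270.375.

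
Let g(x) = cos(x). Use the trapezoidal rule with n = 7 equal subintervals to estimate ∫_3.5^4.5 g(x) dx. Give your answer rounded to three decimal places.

-0.626

Δx = (4.5 − 3.5)/7 = 1/7.
g(3.5) ≈ -0.936, g(51/14) ≈ -0.877, g(53/14) ≈ -0.800, g(55/14) ≈ -0.706, g(57/14) ≈ -0.598, g(59/14) ≈ -0.478, g(61/14) ≈ -0.348, g(4.5) ≈ -0.211.
T_7 = (Δx/2)·[g(x_0) + 2g(x_1) + ... + 2g(x_{6}) + g(x_7)].
Sum ≈ -0.626.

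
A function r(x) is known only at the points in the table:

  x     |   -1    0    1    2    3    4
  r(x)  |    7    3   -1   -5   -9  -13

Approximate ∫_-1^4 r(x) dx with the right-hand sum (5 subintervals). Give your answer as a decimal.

Δx = 1.
Sum = 1·[3 + (-1) + (-5) + (-9) + (-13)] = -25.

-25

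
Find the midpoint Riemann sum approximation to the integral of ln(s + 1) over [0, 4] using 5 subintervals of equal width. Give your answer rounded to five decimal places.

4.06768

Δs = (4 − 0)/5 = 0.8.
Midpoints: 0.4, 1.2, 2, 2.8, 3.6.
f(0.4) ≈ 0.33647, f(1.2) ≈ 0.78846, f(2) ≈ 1.09861, f(2.8) ≈ 1.33500, f(3.6) ≈ 1.52606.
Sum = Δs · [f(0.4) + f(1.2) + f(2) + f(2.8) + f(3.6)].
Sum ≈ 4.06768.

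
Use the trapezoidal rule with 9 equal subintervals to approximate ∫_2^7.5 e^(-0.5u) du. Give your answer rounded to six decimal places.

0.694074

Δu = (7.5 − 2)/9 = 11/18.
f(2) ≈ 0.367879, f(47/18) ≈ 0.271022, f(29/9) ≈ 0.199666, f(23/6) ≈ 0.147096, f(40/9) ≈ 0.108368, f(91/18) ≈ 0.079836, f(17/3) ≈ 0.058816, f(113/18) ≈ 0.043331, f(62/9) ≈ 0.031922, f(7.5) ≈ 0.023518.
T_9 = (Δu/2)·[f(u_0) + 2f(u_1) + ... + 2f(u_{8}) + f(u_9)].
Sum ≈ 0.694074.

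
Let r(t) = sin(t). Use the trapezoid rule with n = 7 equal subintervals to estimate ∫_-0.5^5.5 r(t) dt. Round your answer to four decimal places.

0.1584

Δt = (5.5 − (-0.5))/7 = 6/7.
r(-0.5) ≈ -0.4794, r(5/14) ≈ 0.3496, r(17/14) ≈ 0.9371, r(29/14) ≈ 0.8773, r(41/14) ≈ 0.2114, r(53/14) ≈ -0.6005, r(65/14) ≈ -0.9976, r(5.5) ≈ -0.7055.
T_7 = (Δt/2)·[r(t_0) + 2r(t_1) + ... + 2r(t_{6}) + r(t_7)].
Sum ≈ 0.1584.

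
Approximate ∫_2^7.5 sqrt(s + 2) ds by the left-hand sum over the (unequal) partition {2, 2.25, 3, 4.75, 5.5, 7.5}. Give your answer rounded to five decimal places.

Subinterval widths: 0.25, 0.75, 1.75, 0.75, 2.
Left endpoints: 2, 2.25, 3, 4.75, 5.5.
f(2) ≈ 2.00000, f(2.25) ≈ 2.06155, f(3) ≈ 2.23607, f(4.75) ≈ 2.59808, f(5.5) ≈ 2.73861.
Sum = Σ Δs_i · f(s_i).
Sum ≈ 13.38507.

13.38507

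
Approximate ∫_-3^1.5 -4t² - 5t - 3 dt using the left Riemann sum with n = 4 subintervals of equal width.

Δt = (1.5 − (-3))/4 = 1.125.
Left endpoints: -3, -1.875, -0.75, 0.375.
f(-3) = -24, f(-1.875) = -7.6875, f(-0.75) = -1.5, f(0.375) = -5.4375.
Sum = Δt · [f(-3) + f(-1.875) + f(-0.75) + f(0.375)].
Sum = -43.453125.

-43.453125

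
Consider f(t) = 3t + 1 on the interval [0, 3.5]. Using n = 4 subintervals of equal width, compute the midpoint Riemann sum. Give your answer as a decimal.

21.875

Δt = (3.5 − 0)/4 = 0.875.
Midpoints: 0.4375, 1.3125, 2.1875, 3.0625.
f(0.4375) = 2.3125, f(1.3125) = 4.9375, f(2.1875) = 7.5625, f(3.0625) = 10.1875.
Sum = Δt · [f(0.4375) + f(1.3125) + f(2.1875) + f(3.0625)].
Sum = 21.875.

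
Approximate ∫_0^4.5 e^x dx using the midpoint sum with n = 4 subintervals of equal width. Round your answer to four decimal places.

Δx = (4.5 − 0)/4 = 1.125.
Midpoints: 0.5625, 1.6875, 2.8125, 3.9375.
f(0.5625) ≈ 1.7551, f(1.6875) ≈ 5.4059, f(2.8125) ≈ 16.6515, f(3.9375) ≈ 51.2902.
Sum = Δx · [f(0.5625) + f(1.6875) + f(2.8125) + f(3.9375)].
Sum ≈ 84.4906.

84.4906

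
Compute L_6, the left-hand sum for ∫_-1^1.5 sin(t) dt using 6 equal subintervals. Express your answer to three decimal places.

0.080

Δt = (1.5 − (-1))/6 = 5/12.
Left endpoints: -1, -7/12, -1/6, 0.25, 2/3, 13/12.
f(-1) ≈ -0.841, f(-7/12) ≈ -0.551, f(-1/6) ≈ -0.166, f(0.25) ≈ 0.247, f(2/3) ≈ 0.618, f(13/12) ≈ 0.884.
Sum = Δt · [f(-1) + f(-7/12) + f(-1/6) + ...].
Sum ≈ 0.080.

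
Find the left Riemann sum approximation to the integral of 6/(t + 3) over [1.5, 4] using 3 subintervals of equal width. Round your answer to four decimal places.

Δt = (4 − 1.5)/3 = 5/6.
Left endpoints: 1.5, 7/3, 19/6.
f(1.5) = 4/3, f(7/3) = 1.125, f(19/6) = 36/37.
Sum = Δt · [f(1.5) + f(7/3) + f(19/6)].
Sum ≈ 2.8594.

2.8594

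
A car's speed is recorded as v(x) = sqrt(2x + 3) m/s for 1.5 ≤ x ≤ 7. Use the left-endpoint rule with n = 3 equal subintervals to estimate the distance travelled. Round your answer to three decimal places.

16.885

Δx = (7 − 1.5)/3 = 11/6.
Left endpoints: 1.5, 10/3, 31/6.
v(1.5) ≈ 2.449, v(10/3) ≈ 3.109, v(31/6) ≈ 3.651.
Sum = Δx · [v(1.5) + v(10/3) + v(31/6)].
Sum ≈ 16.885.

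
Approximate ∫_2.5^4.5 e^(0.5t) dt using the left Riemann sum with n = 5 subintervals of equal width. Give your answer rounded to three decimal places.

Δt = (4.5 − 2.5)/5 = 0.4.
Left endpoints: 2.5, 2.9, 3.3, 3.7, 4.1.
f(2.5) ≈ 3.490, f(2.9) ≈ 4.263, f(3.3) ≈ 5.207, f(3.7) ≈ 6.360, f(4.1) ≈ 7.768.
Sum = Δt · [f(2.5) + f(2.9) + f(3.3) + f(3.7) + f(4.1)].
Sum ≈ 10.835.

10.835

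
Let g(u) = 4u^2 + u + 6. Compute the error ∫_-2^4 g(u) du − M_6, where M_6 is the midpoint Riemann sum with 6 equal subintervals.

Exact integral: ∫_-2^4 g(u) du = 138.
M_6 = 136.
Error = 138 − 136 = 2.

2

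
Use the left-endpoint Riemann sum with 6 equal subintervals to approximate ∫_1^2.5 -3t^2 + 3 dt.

Δt = (2.5 − 1)/6 = 0.25.
Left endpoints: 1, 1.25, 1.5, 1.75, 2, 2.25.
f(1) = 0, f(1.25) = -1.6875, f(1.5) = -3.75, f(1.75) = -6.1875, f(2) = -9, f(2.25) = -12.1875.
Sum = Δt · [f(1) + f(1.25) + f(1.5) + ...].
Sum = -8.203125.

-8.203125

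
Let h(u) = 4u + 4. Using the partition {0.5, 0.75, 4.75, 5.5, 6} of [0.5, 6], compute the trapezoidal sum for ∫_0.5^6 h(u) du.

93.5

Subinterval widths: 0.25, 4, 0.75, 0.5.
h(0.5) = 6, h(0.75) = 7, h(4.75) = 23, h(5.5) = 26, h(6) = 28.
On each subinterval the trapezoid contributes (Δu_i/2)·[h(u_{i-1}) + h(u_i)].
Sum = 93.5.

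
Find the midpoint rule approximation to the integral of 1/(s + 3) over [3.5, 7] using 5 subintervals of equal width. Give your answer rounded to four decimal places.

Δs = (7 − 3.5)/5 = 0.7.
Midpoints: 3.85, 4.55, 5.25, 5.95, 6.65.
f(3.85) = 20/137, f(4.55) = 20/151, f(5.25) = 4/33, f(5.95) = 20/179, f(6.65) = 20/193.
Sum = Δs · [f(3.85) + f(4.55) + f(5.25) + f(5.95) + f(6.65)].
Sum ≈ 0.4305.

0.4305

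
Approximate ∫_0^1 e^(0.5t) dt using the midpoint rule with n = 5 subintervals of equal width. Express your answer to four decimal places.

1.2969

Δt = (1 − 0)/5 = 0.2.
Midpoints: 0.1, 0.3, 0.5, 0.7, 0.9.
f(0.1) ≈ 1.0513, f(0.3) ≈ 1.1618, f(0.5) ≈ 1.2840, f(0.7) ≈ 1.4191, f(0.9) ≈ 1.5683.
Sum = Δt · [f(0.1) + f(0.3) + f(0.5) + f(0.7) + f(0.9)].
Sum ≈ 1.2969.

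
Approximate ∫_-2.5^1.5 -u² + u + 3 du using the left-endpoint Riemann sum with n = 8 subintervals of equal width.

1.5

Δu = (1.5 − (-2.5))/8 = 0.5.
Left endpoints: -2.5, -2, -1.5, -1, -0.5, 0, 0.5, 1.
f(-2.5) = -5.75, f(-2) = -3, f(-1.5) = -0.75, f(-1) = 1, f(-0.5) = 2.25, f(0) = 3, f(0.5) = 3.25, f(1) = 3.
Sum = Δu · [f(-2.5) + f(-2) + f(-1.5) + ...].
Sum = 1.5.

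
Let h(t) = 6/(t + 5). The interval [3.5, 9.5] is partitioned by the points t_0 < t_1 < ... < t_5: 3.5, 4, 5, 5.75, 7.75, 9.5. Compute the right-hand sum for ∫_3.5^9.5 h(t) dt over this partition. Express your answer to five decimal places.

3.01725

Subinterval widths: 0.5, 1, 0.75, 2, 1.75.
Right endpoints: 4, 5, 5.75, 7.75, 9.5.
h(4) = 2/3, h(5) = 0.6, h(5.75) = 24/43, h(7.75) = 8/17, h(9.5) = 12/29.
Sum = Σ Δt_i · h(t_i).
Sum ≈ 3.01725.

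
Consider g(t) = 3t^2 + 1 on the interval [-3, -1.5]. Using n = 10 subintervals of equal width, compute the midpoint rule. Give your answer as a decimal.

25.1165625

Δt = (-1.5 − (-3))/10 = 0.15.
Midpoints: -2.925, -2.775, -2.625, -2.475, -2.325, -2.175, -2.025, -1.875, -1.725, -1.575.
g(-2.925) = 26.666875, g(-2.775) = 24.101875, g(-2.625) = 21.671875, g(-2.475) = 19.376875, g(-2.325) = 17.216875, g(-2.175) = 15.191875, g(-2.025) = 13.301875, g(-1.875) = 11.546875, g(-1.725) = 9.926875, g(-1.575) = 8.441875.
Sum = Δt · [g(-2.925) + g(-2.775) + g(-2.625) + ...].
Sum = 25.1165625.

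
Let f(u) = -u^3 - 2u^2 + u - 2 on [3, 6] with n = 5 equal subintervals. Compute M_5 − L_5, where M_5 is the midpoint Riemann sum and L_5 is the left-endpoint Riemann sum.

M_5 = -420.855.
L_5 = -353.04.
M_5 − L_5 = -67.815.

-67.815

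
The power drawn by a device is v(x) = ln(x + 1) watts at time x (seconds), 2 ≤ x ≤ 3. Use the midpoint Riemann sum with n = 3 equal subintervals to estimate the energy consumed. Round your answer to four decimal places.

1.2497

Δx = (3 − 2)/3 = 1/3.
Midpoints: 13/6, 2.5, 17/6.
v(13/6) ≈ 1.1527, v(2.5) ≈ 1.2528, v(17/6) ≈ 1.3437.
Sum = Δx · [v(13/6) + v(2.5) + v(17/6)].
Sum ≈ 1.2497.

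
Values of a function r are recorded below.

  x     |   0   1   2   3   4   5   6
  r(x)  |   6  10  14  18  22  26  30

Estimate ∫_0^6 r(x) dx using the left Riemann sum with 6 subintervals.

96

Δx = 1.
Sum = 1·[6 + 10 + 14 + 18 + 22 + 26] = 96.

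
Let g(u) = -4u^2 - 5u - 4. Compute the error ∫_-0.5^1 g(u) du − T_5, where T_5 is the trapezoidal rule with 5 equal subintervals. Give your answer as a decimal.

0.09

Exact integral: ∫_-0.5^1 g(u) du = -9.375.
T_5 = -9.465.
Error = -9.375 − (-9.465) = 0.09.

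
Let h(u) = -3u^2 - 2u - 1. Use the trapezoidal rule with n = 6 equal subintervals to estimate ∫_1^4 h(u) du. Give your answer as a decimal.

-81.375

Δu = (4 − 1)/6 = 0.5.
h(1) = -6, h(1.5) = -10.75, h(2) = -17, h(2.5) = -24.75, h(3) = -34, h(3.5) = -44.75, h(4) = -57.
T_6 = (Δu/2)·[h(u_0) + 2h(u_1) + ... + 2h(u_{5}) + h(u_6)].
Sum = -81.375.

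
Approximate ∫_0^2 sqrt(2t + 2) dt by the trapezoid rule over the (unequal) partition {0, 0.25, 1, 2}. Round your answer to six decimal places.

3.942091

Subinterval widths: 0.25, 0.75, 1.
f(0) ≈ 1.414214, f(0.25) ≈ 1.581139, f(1) ≈ 2.000000, f(2) ≈ 2.449490.
On each subinterval the trapezoid contributes (Δt_i/2)·[f(t_{i-1}) + f(t_i)].
Sum ≈ 3.942091.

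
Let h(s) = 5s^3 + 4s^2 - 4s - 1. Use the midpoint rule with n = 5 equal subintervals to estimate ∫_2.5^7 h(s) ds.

3276.0646875

Δs = (7 − 2.5)/5 = 0.9.
Midpoints: 2.95, 3.85, 4.75, 5.65, 6.55.
h(2.95) = 150.371875, h(3.85) = 328.223125, h(4.75) = 606.109375, h(5.65) = 1005.900625, h(6.55) = 1549.466875.
Sum = Δs · [h(2.95) + h(3.85) + h(4.75) + h(5.65) + h(6.55)].
Sum = 3276.0646875.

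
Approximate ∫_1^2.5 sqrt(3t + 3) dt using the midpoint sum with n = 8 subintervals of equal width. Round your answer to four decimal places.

Δt = (2.5 − 1)/8 = 0.1875.
Midpoints: 1.09375, 1.28125, 1.46875, 1.65625, 1.84375, 2.03125, 2.21875, 2.40625.
f(1.09375) ≈ 2.5062, f(1.28125) ≈ 2.6161, f(1.46875) ≈ 2.7214, f(1.65625) ≈ 2.8229, f(1.84375) ≈ 2.9208, f(2.03125) ≈ 3.0156, f(2.21875) ≈ 3.1075, f(2.40625) ≈ 3.1967.
Sum = Δt · [f(1.09375) + f(1.28125) + f(1.46875) + ...].
Sum ≈ 4.2951.

4.2951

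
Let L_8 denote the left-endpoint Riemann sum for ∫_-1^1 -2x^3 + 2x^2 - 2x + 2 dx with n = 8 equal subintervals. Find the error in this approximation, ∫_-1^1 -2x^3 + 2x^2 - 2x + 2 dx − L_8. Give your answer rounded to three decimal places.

-1.042

Exact integral: ∫_-1^1 f(x) dx ≈ 5.33333.
L_8 = 6.375.
Error ≈ 5.33333 − 6.375 ≈ -1.042.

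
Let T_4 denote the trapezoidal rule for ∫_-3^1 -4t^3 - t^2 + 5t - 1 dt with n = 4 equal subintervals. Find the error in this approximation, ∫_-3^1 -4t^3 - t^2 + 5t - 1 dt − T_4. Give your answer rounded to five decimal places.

Exact integral: ∫_-3^1 f(t) dt ≈ 46.6666667.
T_4 = 54.
Error ≈ 46.6666667 − 54 ≈ -7.33333.

-7.33333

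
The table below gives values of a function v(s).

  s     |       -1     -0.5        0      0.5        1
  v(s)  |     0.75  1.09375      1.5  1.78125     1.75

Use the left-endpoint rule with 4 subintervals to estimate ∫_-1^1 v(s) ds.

Δs = 0.5.
Sum = 0.5·[0.75 + 1.09375 + 1.5 + 1.78125] = 2.5625.

2.5625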